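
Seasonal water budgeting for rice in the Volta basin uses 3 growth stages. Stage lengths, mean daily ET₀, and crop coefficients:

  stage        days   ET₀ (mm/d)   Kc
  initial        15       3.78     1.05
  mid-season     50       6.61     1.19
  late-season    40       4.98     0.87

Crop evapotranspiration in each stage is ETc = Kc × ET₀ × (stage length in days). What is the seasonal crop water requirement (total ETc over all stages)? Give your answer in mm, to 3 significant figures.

626 mm

initial: 1.05 × 3.78 × 15 = 59.54 mm
mid-season: 1.19 × 6.61 × 50 = 393.30 mm
late-season: 0.87 × 4.98 × 40 = 173.30 mm
Seasonal total = 626.14 mm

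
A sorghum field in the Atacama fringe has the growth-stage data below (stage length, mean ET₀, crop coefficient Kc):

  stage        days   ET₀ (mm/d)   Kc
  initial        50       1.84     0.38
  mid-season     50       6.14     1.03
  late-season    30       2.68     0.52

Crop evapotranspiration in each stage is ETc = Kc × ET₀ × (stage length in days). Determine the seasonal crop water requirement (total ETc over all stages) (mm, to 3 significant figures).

initial: 0.38 × 1.84 × 50 = 34.96 mm
mid-season: 1.03 × 6.14 × 50 = 316.21 mm
late-season: 0.52 × 2.68 × 30 = 41.81 mm
Seasonal total = 392.98 mm

393 mm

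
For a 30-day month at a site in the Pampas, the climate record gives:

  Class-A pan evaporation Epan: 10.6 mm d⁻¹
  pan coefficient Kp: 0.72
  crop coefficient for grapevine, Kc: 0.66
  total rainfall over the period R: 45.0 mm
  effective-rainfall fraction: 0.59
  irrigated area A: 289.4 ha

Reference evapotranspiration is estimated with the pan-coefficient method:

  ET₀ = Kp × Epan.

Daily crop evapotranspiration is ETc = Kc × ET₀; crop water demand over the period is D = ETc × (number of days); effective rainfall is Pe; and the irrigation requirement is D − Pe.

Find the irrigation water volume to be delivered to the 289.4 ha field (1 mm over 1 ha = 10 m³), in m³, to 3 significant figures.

360000 m³

ET₀ = 0.72 × 10.6 = 7.6320 mm/d
ETc = Kc × ET₀ = 0.66 × 7.6320 = 5.0371 mm/d
Crop demand D = ETc × 30 d = 5.0371 × 30 = 151.113 mm
Pe = 0.59 × 45.0 = 26.550 mm
D − Pe = 151.113 − 26.550 = 124.563 mm
Volume = 124.563 mm × 289.4 ha × 10 = 360485.3 m³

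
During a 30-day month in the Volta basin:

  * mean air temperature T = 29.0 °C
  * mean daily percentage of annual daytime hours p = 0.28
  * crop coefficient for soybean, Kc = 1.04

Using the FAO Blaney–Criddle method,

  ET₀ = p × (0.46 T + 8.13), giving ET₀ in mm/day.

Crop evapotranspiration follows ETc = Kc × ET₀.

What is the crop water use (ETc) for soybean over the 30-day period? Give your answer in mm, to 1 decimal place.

187.6 mm

ET₀ = 0.28 × (0.46 × 29.0 + 8.13) = 0.28 × 21.470 = 6.0116 mm/d
ETc = Kc × ET₀ = 1.04 × 6.0116 = 6.2521 mm/d
Over 30 days: 6.2521 × 30 = 187.563 mm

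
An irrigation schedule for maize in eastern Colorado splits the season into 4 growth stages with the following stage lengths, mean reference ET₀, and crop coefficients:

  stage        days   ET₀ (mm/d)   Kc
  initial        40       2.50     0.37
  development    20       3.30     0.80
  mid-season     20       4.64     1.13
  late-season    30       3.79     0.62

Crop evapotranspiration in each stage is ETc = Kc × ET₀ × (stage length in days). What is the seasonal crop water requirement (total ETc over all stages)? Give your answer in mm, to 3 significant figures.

265 mm

initial: 0.37 × 2.50 × 40 = 37.00 mm
development: 0.80 × 3.30 × 20 = 52.80 mm
mid-season: 1.13 × 4.64 × 20 = 104.86 mm
late-season: 0.62 × 3.79 × 30 = 70.49 mm
Seasonal total = 265.15 mm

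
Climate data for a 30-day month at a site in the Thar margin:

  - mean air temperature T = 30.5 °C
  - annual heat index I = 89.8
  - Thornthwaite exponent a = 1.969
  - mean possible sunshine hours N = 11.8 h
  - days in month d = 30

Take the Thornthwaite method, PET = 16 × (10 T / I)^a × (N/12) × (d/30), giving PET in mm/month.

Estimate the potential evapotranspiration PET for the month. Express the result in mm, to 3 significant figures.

175 mm

10T/I = 10 × 30.5 / 89.8 = 3.3964
(10T/I)^a = 3.3964^1.969 = 11.1065
Uncorrected PET = 16 × 11.1065 = 177.704 mm
Correction = (N/12)(d/30) = (11.8/12)(30/30) = 0.9833
PET = 177.704 × 0.9833 = 174.736 mm/month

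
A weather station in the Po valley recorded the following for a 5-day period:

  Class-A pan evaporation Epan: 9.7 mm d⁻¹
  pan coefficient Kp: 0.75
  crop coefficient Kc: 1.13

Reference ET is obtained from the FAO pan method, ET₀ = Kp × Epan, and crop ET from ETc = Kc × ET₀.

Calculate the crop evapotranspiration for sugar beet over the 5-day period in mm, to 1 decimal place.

41.1 mm

ET₀ = 0.75 × 9.7 = 7.2750 mm/d
ETc = Kc × ET₀ = 1.13 × 7.2750 = 8.2208 mm/d
Over 5 days: 8.2208 × 5 = 41.104 mm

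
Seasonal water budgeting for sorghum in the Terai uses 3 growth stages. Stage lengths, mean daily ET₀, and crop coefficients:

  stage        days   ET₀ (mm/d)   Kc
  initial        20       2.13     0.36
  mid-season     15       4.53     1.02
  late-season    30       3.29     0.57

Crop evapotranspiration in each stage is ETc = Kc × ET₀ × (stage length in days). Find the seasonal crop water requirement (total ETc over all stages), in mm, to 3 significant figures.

141 mm

initial: 0.36 × 2.13 × 20 = 15.34 mm
mid-season: 1.02 × 4.53 × 15 = 69.31 mm
late-season: 0.57 × 3.29 × 30 = 56.26 mm
Seasonal total = 140.91 mm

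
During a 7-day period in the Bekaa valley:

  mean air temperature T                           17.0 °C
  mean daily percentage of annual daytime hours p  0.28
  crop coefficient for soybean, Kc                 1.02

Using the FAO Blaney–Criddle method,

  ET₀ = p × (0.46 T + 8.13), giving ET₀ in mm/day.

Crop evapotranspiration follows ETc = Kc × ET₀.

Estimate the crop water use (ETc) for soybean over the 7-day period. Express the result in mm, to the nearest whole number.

32 mm

ET₀ = 0.28 × (0.46 × 17.0 + 8.13) = 0.28 × 15.950 = 4.4660 mm/d
ETc = Kc × ET₀ = 1.02 × 4.4660 = 4.5553 mm/d
Over 7 days: 4.5553 × 7 = 31.887 mm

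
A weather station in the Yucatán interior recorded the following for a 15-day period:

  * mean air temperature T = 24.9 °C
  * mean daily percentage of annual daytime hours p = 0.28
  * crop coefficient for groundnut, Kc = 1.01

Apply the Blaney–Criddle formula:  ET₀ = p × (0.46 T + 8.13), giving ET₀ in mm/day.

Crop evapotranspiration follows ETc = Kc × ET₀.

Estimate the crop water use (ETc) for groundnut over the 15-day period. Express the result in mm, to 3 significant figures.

ET₀ = 0.28 × (0.46 × 24.9 + 8.13) = 0.28 × 19.584 = 5.4835 mm/d
ETc = Kc × ET₀ = 1.01 × 5.4835 = 5.5383 mm/d
Over 15 days: 5.5383 × 15 = 83.075 mm

83.1 mm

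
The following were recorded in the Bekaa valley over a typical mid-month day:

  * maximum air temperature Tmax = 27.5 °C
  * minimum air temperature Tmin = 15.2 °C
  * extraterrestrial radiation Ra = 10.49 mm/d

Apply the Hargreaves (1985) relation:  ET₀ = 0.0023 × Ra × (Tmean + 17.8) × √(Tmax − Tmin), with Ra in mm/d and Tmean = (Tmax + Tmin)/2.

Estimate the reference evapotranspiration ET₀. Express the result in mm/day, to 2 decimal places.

Tmean = (27.5 + 15.2)/2 = 21.35 °C
ET₀ = 0.0023 × 10.49 × (21.35 + 17.8) × √12.3 = 0.0023 × 10.49 × 39.15 × 3.5071 = 3.3127 mm/d

3.31 mm/day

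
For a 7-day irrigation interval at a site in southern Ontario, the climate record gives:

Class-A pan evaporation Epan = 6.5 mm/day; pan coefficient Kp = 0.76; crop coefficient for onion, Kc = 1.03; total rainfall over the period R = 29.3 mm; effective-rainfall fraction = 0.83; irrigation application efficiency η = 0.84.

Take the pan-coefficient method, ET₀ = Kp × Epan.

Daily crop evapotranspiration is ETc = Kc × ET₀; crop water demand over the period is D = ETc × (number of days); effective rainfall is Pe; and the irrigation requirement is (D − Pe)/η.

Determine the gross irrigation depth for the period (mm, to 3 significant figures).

ET₀ = 0.76 × 6.5 = 4.9400 mm/d
ETc = Kc × ET₀ = 1.03 × 4.9400 = 5.0882 mm/d
Crop demand D = ETc × 7 d = 5.0882 × 7 = 35.617 mm
Pe = 0.83 × 29.3 = 24.319 mm
D − Pe = 35.617 − 24.319 = 11.298 mm
Gross irrigation = 11.298 / 0.84 = 13.450 mm

13.5 mm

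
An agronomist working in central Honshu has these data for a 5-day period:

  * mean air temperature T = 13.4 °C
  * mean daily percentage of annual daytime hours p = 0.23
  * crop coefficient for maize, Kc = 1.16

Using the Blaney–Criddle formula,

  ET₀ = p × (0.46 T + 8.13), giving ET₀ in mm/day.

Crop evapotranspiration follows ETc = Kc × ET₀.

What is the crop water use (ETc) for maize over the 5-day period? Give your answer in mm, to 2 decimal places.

19.07 mm

ET₀ = 0.23 × (0.46 × 13.4 + 8.13) = 0.23 × 14.294 = 3.2876 mm/d
ETc = Kc × ET₀ = 1.16 × 3.2876 = 3.8136 mm/d
Over 5 days: 3.8136 × 5 = 19.068 mm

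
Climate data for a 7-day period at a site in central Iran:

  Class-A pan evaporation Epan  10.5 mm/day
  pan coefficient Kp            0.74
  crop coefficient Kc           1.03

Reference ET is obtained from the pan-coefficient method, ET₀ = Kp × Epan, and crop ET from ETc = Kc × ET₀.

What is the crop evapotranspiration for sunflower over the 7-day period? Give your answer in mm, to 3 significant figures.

ET₀ = 0.74 × 10.5 = 7.7700 mm/d
ETc = Kc × ET₀ = 1.03 × 7.7700 = 8.0031 mm/d
Over 7 days: 8.0031 × 7 = 56.022 mm

56.0 mm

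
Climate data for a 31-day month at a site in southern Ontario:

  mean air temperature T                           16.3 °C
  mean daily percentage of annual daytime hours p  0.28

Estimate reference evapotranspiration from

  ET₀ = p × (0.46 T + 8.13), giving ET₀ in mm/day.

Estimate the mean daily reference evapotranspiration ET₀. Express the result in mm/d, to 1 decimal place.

4.4 mm/d

ET₀ = 0.28 × (0.46 × 16.3 + 8.13) = 0.28 × 15.628 = 4.3758 mm/d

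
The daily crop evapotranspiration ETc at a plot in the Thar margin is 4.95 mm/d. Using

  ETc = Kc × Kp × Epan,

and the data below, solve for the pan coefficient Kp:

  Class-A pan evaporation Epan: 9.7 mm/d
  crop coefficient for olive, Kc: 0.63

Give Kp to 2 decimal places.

0.81

ETc = Kc × Kp × Epan  ⇒  Kp = ETc / (Kc × Epan)
Kp = 4.95 / (0.63 × 9.7) = 4.95 / 6.111 = 0.8100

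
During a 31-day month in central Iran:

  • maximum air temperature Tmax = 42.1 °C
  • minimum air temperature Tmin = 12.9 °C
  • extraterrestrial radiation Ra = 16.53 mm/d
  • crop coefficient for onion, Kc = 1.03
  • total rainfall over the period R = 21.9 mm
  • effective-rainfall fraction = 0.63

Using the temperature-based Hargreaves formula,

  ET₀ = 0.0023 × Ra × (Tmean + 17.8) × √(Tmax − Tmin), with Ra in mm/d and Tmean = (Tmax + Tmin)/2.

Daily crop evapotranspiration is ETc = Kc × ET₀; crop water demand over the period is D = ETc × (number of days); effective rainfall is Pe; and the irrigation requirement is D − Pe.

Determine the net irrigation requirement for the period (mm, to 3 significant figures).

Tmean = (42.1 + 12.9)/2 = 27.50 °C
ET₀ = 0.0023 × 16.53 × (27.50 + 17.8) × √29.2 = 0.0023 × 16.53 × 45.30 × 5.4037 = 9.3066 mm/d
ETc = Kc × ET₀ = 1.03 × 9.3066 = 9.5858 mm/d
Crop demand D = ETc × 31 d = 9.5858 × 31 = 297.160 mm
Pe = 0.63 × 21.9 = 13.797 mm
D − Pe = 297.160 − 13.797 = 283.363 mm

283 mm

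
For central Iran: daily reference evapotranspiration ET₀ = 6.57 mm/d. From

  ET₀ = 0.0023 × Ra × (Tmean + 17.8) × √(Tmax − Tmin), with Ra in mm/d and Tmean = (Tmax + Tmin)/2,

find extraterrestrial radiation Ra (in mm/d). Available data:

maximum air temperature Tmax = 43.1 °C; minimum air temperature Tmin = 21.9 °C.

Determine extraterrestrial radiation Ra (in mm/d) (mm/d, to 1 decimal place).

12.3 mm/d

Tmean = 32.50 °C; √ΔT = 4.6043
Ra = ET₀ / [0.0023 × (Tmean+17.8) × √ΔT] = 6.57 / (0.0023 × 50.30 × 4.6043) = 12.334 mm/d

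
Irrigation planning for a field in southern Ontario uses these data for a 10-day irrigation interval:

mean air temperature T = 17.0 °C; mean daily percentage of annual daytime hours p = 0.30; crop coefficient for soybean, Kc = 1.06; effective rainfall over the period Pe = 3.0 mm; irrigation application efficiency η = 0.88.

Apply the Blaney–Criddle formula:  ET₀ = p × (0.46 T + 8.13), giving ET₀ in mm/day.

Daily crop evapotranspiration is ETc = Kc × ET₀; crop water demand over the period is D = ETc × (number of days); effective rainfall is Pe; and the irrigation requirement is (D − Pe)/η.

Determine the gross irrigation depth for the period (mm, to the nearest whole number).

54 mm

ET₀ = 0.30 × (0.46 × 17.0 + 8.13) = 0.30 × 15.950 = 4.7850 mm/d
ETc = Kc × ET₀ = 1.06 × 4.7850 = 5.0721 mm/d
Crop demand D = ETc × 10 d = 5.0721 × 10 = 50.721 mm
D − Pe = 50.721 − 3.0 = 47.721 mm
Gross irrigation = 47.721 / 0.88 = 54.228 mm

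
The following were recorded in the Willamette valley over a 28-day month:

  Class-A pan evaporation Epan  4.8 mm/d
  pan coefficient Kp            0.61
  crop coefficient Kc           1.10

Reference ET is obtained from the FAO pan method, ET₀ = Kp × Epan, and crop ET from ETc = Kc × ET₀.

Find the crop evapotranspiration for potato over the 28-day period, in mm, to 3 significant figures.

ET₀ = 0.61 × 4.8 = 2.9280 mm/d
ETc = Kc × ET₀ = 1.10 × 2.9280 = 3.2208 mm/d
Over 28 days: 3.2208 × 28 = 90.182 mm

90.2 mm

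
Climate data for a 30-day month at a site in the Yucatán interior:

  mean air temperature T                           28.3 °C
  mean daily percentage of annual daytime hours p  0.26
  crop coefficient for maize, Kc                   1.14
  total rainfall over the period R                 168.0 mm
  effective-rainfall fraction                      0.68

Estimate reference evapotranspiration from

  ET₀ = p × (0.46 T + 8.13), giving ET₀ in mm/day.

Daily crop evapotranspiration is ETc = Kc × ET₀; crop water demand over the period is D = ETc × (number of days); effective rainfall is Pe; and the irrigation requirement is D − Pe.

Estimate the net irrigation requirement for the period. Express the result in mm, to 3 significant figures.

ET₀ = 0.26 × (0.46 × 28.3 + 8.13) = 0.26 × 21.148 = 5.4985 mm/d
ETc = Kc × ET₀ = 1.14 × 5.4985 = 6.2683 mm/d
Crop demand D = ETc × 30 d = 6.2683 × 30 = 188.049 mm
Pe = 0.68 × 168.0 = 114.240 mm
D − Pe = 188.049 − 114.240 = 73.809 mm

73.8 mm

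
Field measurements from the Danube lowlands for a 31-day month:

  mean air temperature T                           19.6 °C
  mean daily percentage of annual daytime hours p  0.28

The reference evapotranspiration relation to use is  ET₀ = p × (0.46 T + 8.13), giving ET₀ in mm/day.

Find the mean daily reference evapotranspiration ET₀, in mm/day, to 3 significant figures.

ET₀ = 0.28 × (0.46 × 19.6 + 8.13) = 0.28 × 17.146 = 4.8009 mm/d

4.80 mm/day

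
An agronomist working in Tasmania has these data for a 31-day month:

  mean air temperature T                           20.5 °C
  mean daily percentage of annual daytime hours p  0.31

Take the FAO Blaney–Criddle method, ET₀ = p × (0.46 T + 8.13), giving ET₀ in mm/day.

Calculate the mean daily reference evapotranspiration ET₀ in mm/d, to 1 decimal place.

ET₀ = 0.31 × (0.46 × 20.5 + 8.13) = 0.31 × 17.560 = 5.4436 mm/d

5.4 mm/d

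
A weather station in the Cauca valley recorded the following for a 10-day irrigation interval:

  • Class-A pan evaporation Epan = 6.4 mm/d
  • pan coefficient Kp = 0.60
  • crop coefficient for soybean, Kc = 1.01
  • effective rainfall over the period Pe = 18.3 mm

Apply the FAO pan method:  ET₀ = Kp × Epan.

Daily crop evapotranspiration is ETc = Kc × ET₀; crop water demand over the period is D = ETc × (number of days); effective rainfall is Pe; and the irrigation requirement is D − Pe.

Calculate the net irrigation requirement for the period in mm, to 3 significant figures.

20.5 mm

ET₀ = 0.60 × 6.4 = 3.8400 mm/d
ETc = Kc × ET₀ = 1.01 × 3.8400 = 3.8784 mm/d
Crop demand D = ETc × 10 d = 3.8784 × 10 = 38.784 mm
D − Pe = 38.784 − 18.3 = 20.484 mm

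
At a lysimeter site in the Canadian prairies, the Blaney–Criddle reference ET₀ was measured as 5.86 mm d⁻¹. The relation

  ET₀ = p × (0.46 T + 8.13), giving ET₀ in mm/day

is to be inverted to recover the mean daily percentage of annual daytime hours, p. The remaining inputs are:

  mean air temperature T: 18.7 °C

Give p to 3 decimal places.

0.350

p = ET₀ / (0.46 T + 8.13) = 5.86 / (0.46 × 18.7 + 8.13) = 5.86 / 16.732 = 0.3502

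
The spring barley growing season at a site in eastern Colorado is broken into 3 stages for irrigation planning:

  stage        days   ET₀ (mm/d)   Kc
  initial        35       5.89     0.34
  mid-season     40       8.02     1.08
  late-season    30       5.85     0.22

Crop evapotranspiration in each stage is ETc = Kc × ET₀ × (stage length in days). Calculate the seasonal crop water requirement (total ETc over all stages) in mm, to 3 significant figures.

455 mm

initial: 0.34 × 5.89 × 35 = 70.09 mm
mid-season: 1.08 × 8.02 × 40 = 346.46 mm
late-season: 0.22 × 5.85 × 30 = 38.61 mm
Seasonal total = 455.16 mm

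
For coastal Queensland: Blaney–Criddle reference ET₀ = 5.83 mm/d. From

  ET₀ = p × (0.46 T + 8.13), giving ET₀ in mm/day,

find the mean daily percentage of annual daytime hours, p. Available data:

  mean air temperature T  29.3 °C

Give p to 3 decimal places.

p = ET₀ / (0.46 T + 8.13) = 5.83 / (0.46 × 29.3 + 8.13) = 5.83 / 21.608 = 0.2698

0.270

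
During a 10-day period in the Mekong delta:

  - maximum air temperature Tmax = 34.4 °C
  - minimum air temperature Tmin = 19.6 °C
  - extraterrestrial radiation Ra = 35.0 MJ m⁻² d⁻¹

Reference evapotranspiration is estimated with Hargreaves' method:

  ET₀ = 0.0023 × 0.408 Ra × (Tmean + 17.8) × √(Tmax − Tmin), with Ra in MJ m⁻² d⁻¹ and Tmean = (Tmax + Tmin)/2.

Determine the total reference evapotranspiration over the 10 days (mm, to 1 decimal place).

Tmean = (34.4 + 19.6)/2 = 27.00 °C
0.408 Ra = 0.408 × 35.0 = 14.2800 mm/d equivalent
ET₀ = 0.0023 × 14.2800 × (27.00 + 17.8) × √14.8 = 0.0023 × 14.2800 × 44.80 × 3.8471 = 5.6607 mm/d
Over 10 days: 5.6607 × 10 = 56.607 mm

56.6 mm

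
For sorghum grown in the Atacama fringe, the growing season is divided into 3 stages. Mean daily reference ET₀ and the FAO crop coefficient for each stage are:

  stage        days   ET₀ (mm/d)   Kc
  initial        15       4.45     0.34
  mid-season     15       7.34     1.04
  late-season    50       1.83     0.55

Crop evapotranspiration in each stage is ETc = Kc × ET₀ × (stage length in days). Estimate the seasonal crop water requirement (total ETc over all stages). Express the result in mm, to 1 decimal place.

187.5 mm

initial: 0.34 × 4.45 × 15 = 22.70 mm
mid-season: 1.04 × 7.34 × 15 = 114.50 mm
late-season: 0.55 × 1.83 × 50 = 50.33 mm
Seasonal total = 187.53 mm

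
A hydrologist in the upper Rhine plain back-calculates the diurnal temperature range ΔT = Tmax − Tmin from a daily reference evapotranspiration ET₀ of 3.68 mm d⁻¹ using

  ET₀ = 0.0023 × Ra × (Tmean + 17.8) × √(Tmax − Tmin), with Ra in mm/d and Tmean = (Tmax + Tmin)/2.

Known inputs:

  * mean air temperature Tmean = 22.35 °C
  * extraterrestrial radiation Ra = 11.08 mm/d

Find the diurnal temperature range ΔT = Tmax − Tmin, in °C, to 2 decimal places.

12.94 °C

√ΔT = ET₀ / [0.0023 × Ra × (Tmean+17.8)] = 3.68 / (0.0023 × 11.08 × 40.15) = 3.5966
ΔT = 3.5966² = 12.936 °C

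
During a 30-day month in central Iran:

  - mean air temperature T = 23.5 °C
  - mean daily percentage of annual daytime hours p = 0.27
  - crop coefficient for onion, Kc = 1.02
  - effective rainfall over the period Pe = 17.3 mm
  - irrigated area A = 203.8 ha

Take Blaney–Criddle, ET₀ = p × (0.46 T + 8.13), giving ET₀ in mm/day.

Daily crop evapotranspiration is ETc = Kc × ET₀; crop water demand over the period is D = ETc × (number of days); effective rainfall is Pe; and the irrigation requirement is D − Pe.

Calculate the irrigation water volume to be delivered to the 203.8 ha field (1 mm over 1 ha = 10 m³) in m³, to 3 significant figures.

284000 m³

ET₀ = 0.27 × (0.46 × 23.5 + 8.13) = 0.27 × 18.940 = 5.1138 mm/d
ETc = Kc × ET₀ = 1.02 × 5.1138 = 5.2161 mm/d
Crop demand D = ETc × 30 d = 5.2161 × 30 = 156.483 mm
D − Pe = 156.483 − 17.3 = 139.183 mm
Volume = 139.183 mm × 203.8 ha × 10 = 283655.0 m³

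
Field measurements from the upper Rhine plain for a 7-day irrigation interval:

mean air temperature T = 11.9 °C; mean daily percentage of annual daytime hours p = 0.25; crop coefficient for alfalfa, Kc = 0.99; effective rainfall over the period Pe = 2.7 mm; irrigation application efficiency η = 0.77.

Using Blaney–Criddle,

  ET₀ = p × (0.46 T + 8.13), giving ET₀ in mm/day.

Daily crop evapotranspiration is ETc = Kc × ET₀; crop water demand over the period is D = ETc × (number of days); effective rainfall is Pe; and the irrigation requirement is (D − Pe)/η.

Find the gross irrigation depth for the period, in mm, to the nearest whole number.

ET₀ = 0.25 × (0.46 × 11.9 + 8.13) = 0.25 × 13.604 = 3.4010 mm/d
ETc = Kc × ET₀ = 0.99 × 3.4010 = 3.3670 mm/d
Crop demand D = ETc × 7 d = 3.3670 × 7 = 23.569 mm
D − Pe = 23.569 − 2.7 = 20.869 mm
Gross irrigation = 20.869 / 0.77 = 27.103 mm

27 mm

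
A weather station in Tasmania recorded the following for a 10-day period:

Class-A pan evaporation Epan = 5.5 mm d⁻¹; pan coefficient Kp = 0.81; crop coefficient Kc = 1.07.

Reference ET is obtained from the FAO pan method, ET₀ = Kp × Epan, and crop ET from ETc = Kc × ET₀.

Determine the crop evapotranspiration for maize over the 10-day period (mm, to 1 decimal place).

ET₀ = 0.81 × 5.5 = 4.4550 mm/d
ETc = Kc × ET₀ = 1.07 × 4.4550 = 4.7669 mm/d
Over 10 days: 4.7669 × 10 = 47.669 mm

47.7 mm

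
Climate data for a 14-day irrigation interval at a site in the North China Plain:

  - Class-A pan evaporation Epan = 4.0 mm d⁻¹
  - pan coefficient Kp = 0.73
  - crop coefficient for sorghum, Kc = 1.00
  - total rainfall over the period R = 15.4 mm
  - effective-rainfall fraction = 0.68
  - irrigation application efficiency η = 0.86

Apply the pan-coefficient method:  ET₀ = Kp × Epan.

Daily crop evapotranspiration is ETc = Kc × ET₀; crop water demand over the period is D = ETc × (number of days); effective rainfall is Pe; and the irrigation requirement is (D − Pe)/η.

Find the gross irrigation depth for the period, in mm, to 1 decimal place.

ET₀ = 0.73 × 4.0 = 2.9200 mm/d
ETc = Kc × ET₀ = 1.00 × 2.9200 = 2.9200 mm/d
Crop demand D = ETc × 14 d = 2.9200 × 14 = 40.880 mm
Pe = 0.68 × 15.4 = 10.472 mm
D − Pe = 40.880 − 10.472 = 30.408 mm
Gross irrigation = 30.408 / 0.86 = 35.358 mm

35.4 mm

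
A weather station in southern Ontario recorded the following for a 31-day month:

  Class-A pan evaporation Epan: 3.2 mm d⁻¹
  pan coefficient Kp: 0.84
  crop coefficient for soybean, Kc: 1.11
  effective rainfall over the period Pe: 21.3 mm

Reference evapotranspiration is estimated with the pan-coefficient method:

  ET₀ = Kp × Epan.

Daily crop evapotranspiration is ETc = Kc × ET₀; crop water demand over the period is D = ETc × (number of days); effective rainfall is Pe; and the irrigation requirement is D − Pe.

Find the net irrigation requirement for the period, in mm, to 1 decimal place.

ET₀ = 0.84 × 3.2 = 2.6880 mm/d
ETc = Kc × ET₀ = 1.11 × 2.6880 = 2.9837 mm/d
Crop demand D = ETc × 31 d = 2.9837 × 31 = 92.495 mm
D − Pe = 92.495 − 21.3 = 71.195 mm

71.2 mm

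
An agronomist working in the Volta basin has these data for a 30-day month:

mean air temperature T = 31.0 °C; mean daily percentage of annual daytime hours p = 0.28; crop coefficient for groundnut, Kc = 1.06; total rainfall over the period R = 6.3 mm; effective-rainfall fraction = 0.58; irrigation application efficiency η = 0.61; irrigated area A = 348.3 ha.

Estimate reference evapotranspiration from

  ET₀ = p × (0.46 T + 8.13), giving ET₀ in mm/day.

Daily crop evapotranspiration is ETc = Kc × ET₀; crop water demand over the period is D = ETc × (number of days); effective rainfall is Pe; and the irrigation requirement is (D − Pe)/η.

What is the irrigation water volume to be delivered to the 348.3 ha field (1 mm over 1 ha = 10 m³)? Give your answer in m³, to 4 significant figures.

ET₀ = 0.28 × (0.46 × 31.0 + 8.13) = 0.28 × 22.390 = 6.2692 mm/d
ETc = Kc × ET₀ = 1.06 × 6.2692 = 6.6454 mm/d
Crop demand D = ETc × 30 d = 6.6454 × 30 = 199.362 mm
Pe = 0.58 × 6.3 = 3.654 mm
D − Pe = 199.362 − 3.654 = 195.708 mm
Gross irrigation = 195.708 / 0.61 = 320.833 mm
Volume = 320.833 mm × 348.3 ha × 10 = 1117461.3 m³

1117000 m³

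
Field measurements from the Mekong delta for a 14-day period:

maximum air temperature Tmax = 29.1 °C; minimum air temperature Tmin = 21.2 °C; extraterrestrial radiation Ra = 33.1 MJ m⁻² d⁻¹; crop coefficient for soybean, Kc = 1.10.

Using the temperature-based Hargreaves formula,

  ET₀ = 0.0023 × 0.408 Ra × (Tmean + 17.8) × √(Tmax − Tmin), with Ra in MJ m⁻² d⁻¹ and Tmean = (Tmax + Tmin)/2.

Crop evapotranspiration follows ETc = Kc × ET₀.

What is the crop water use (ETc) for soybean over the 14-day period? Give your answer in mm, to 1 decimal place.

Tmean = (29.1 + 21.2)/2 = 25.15 °C
0.408 Ra = 0.408 × 33.1 = 13.5048 mm/d equivalent
ET₀ = 0.0023 × 13.5048 × (25.15 + 17.8) × √7.9 = 0.0023 × 13.5048 × 42.95 × 2.8107 = 3.7497 mm/d
ETc = Kc × ET₀ = 1.10 × 3.7497 = 4.1247 mm/d
Over 14 days: 4.1247 × 14 = 57.746 mm

57.7 mm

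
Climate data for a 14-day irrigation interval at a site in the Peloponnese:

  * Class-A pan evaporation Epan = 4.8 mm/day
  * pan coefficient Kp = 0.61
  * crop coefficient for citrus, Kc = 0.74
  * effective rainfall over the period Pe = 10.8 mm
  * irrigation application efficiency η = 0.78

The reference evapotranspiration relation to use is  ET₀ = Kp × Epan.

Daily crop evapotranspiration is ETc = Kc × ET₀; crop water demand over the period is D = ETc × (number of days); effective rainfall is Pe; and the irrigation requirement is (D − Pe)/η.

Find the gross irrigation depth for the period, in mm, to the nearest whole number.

ET₀ = 0.61 × 4.8 = 2.9280 mm/d
ETc = Kc × ET₀ = 0.74 × 2.9280 = 2.1667 mm/d
Crop demand D = ETc × 14 d = 2.1667 × 14 = 30.334 mm
D − Pe = 30.334 − 10.8 = 19.534 mm
Gross irrigation = 19.534 / 0.78 = 25.044 mm

25 mm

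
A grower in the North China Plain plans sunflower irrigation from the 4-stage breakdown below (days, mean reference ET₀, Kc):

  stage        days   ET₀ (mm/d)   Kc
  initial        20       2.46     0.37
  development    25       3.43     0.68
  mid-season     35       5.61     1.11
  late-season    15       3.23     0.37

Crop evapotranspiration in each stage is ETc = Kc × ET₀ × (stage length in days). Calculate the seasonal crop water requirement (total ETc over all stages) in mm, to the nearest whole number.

312 mm

initial: 0.37 × 2.46 × 20 = 18.20 mm
development: 0.68 × 3.43 × 25 = 58.31 mm
mid-season: 1.11 × 5.61 × 35 = 217.95 mm
late-season: 0.37 × 3.23 × 15 = 17.93 mm
Seasonal total = 312.39 mm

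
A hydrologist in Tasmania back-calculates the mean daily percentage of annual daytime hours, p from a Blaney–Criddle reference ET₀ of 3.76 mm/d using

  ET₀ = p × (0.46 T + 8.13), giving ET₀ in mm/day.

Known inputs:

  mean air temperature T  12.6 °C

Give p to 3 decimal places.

0.270

p = ET₀ / (0.46 T + 8.13) = 3.76 / (0.46 × 12.6 + 8.13) = 3.76 / 13.926 = 0.2700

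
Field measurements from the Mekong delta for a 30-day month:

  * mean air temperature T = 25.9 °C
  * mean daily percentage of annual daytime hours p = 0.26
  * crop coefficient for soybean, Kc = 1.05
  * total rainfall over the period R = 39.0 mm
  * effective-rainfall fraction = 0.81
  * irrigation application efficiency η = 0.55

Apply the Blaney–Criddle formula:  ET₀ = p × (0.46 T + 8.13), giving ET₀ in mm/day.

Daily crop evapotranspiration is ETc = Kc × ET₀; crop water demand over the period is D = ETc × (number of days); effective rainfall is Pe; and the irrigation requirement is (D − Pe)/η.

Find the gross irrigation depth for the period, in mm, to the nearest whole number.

ET₀ = 0.26 × (0.46 × 25.9 + 8.13) = 0.26 × 20.044 = 5.2114 mm/d
ETc = Kc × ET₀ = 1.05 × 5.2114 = 5.4720 mm/d
Crop demand D = ETc × 30 d = 5.4720 × 30 = 164.160 mm
Pe = 0.81 × 39.0 = 31.590 mm
D − Pe = 164.160 − 31.590 = 132.570 mm
Gross irrigation = 132.570 / 0.55 = 241.036 mm

241 mm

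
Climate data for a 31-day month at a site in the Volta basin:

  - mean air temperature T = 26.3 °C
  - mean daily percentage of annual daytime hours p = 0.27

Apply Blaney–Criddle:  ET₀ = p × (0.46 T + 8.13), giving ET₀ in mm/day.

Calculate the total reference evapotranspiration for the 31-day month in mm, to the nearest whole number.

169 mm

ET₀ = 0.27 × (0.46 × 26.3 + 8.13) = 0.27 × 20.228 = 5.4616 mm/d
Monthly total = 5.4616 × 31 = 169.310 mm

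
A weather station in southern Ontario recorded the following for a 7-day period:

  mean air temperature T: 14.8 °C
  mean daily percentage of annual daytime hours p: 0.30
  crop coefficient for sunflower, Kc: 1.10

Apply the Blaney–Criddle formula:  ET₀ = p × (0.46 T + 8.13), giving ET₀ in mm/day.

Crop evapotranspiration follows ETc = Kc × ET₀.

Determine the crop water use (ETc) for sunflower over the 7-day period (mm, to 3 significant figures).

34.5 mm

ET₀ = 0.30 × (0.46 × 14.8 + 8.13) = 0.30 × 14.938 = 4.4814 mm/d
ETc = Kc × ET₀ = 1.10 × 4.4814 = 4.9295 mm/d
Over 7 days: 4.9295 × 7 = 34.507 mm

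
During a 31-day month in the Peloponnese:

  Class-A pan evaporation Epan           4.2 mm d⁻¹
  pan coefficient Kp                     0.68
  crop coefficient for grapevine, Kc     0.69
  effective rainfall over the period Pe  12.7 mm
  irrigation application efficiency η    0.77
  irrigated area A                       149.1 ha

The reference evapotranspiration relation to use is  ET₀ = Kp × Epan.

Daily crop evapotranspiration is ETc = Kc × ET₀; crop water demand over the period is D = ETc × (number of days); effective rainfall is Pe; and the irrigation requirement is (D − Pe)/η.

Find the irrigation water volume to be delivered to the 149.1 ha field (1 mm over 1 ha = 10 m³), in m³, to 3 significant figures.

ET₀ = 0.68 × 4.2 = 2.8560 mm/d
ETc = Kc × ET₀ = 0.69 × 2.8560 = 1.9706 mm/d
Crop demand D = ETc × 31 d = 1.9706 × 31 = 61.089 mm
D − Pe = 61.089 − 12.7 = 48.389 mm
Gross irrigation = 48.389 / 0.77 = 62.843 mm
Volume = 62.843 mm × 149.1 ha × 10 = 93698.9 m³

93700 m³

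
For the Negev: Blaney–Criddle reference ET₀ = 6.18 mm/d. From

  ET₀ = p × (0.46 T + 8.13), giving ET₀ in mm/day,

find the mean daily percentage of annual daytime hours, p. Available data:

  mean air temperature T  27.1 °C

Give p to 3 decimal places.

p = ET₀ / (0.46 T + 8.13) = 6.18 / (0.46 × 27.1 + 8.13) = 6.18 / 20.596 = 0.3001

0.300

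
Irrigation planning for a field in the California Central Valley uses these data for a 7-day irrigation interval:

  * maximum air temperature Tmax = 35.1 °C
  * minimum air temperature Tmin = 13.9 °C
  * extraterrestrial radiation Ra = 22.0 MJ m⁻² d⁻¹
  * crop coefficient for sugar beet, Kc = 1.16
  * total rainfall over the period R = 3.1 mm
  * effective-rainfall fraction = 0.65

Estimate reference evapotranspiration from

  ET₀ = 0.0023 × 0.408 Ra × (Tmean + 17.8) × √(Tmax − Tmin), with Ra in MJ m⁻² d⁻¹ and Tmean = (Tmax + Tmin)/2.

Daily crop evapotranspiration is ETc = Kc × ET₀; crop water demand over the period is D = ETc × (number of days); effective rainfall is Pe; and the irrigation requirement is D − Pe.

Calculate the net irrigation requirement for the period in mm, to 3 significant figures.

Tmean = (35.1 + 13.9)/2 = 24.50 °C
0.408 Ra = 0.408 × 22.0 = 8.9760 mm/d equivalent
ET₀ = 0.0023 × 8.9760 × (24.50 + 17.8) × √21.2 = 0.0023 × 8.9760 × 42.30 × 4.6043 = 4.0208 mm/d
ETc = Kc × ET₀ = 1.16 × 4.0208 = 4.6641 mm/d
Crop demand D = ETc × 7 d = 4.6641 × 7 = 32.649 mm
Pe = 0.65 × 3.1 = 2.015 mm
D − Pe = 32.649 − 2.015 = 30.634 mm

30.6 mm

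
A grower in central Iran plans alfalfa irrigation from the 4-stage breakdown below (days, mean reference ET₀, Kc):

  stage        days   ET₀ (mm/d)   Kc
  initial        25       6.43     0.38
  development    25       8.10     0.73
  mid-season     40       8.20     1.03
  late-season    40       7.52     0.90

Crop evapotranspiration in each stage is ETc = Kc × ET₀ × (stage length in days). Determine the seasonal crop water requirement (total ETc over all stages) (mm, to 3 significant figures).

initial: 0.38 × 6.43 × 25 = 61.09 mm
development: 0.73 × 8.10 × 25 = 147.83 mm
mid-season: 1.03 × 8.20 × 40 = 337.84 mm
late-season: 0.90 × 7.52 × 40 = 270.72 mm
Seasonal total = 817.48 mm

817 mm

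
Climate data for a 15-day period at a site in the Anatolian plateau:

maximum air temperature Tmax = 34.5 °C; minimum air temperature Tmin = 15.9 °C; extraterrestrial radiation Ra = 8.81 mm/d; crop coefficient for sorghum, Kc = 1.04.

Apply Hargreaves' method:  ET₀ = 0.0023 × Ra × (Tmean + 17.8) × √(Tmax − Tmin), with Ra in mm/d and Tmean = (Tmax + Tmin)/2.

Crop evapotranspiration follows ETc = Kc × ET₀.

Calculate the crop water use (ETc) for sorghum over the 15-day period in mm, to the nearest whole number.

Tmean = (34.5 + 15.9)/2 = 25.20 °C
ET₀ = 0.0023 × 8.81 × (25.20 + 17.8) × √18.6 = 0.0023 × 8.81 × 43.00 × 4.3128 = 3.7578 mm/d
ETc = Kc × ET₀ = 1.04 × 3.7578 = 3.9081 mm/d
Over 15 days: 3.9081 × 15 = 58.622 mm

59 mm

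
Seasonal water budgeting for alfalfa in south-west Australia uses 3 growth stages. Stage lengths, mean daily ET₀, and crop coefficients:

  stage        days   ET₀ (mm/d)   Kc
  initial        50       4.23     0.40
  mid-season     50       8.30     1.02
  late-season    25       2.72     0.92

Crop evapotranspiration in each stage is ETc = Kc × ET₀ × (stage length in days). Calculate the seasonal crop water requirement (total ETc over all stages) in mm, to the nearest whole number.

570 mm

initial: 0.40 × 4.23 × 50 = 84.60 mm
mid-season: 1.02 × 8.30 × 50 = 423.30 mm
late-season: 0.92 × 2.72 × 25 = 62.56 mm
Seasonal total = 570.46 mm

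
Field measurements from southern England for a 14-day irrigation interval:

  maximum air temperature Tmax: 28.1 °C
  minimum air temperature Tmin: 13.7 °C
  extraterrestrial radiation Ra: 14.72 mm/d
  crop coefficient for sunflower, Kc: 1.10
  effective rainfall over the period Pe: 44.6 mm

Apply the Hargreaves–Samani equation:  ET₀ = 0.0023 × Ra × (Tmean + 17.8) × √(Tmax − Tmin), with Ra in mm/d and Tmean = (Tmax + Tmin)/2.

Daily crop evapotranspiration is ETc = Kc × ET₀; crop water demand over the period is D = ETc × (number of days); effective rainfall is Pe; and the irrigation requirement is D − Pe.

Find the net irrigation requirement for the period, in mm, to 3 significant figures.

32.0 mm

Tmean = (28.1 + 13.7)/2 = 20.90 °C
ET₀ = 0.0023 × 14.72 × (20.90 + 17.8) × √14.4 = 0.0023 × 14.72 × 38.70 × 3.7947 = 4.9719 mm/d
ETc = Kc × ET₀ = 1.10 × 4.9719 = 5.4691 mm/d
Crop demand D = ETc × 14 d = 5.4691 × 14 = 76.567 mm
D − Pe = 76.567 − 44.6 = 31.967 mm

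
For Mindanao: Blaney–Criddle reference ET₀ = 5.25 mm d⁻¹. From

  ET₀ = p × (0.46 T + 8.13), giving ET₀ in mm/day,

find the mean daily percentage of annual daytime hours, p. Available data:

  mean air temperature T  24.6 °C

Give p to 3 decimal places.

p = ET₀ / (0.46 T + 8.13) = 5.25 / (0.46 × 24.6 + 8.13) = 5.25 / 19.446 = 0.2700

0.270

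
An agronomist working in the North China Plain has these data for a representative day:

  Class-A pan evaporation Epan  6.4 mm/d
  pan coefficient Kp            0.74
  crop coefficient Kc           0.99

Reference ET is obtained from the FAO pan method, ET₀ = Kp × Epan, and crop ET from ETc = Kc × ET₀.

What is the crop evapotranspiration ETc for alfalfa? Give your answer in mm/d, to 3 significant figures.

ET₀ = 0.74 × 6.4 = 4.7360 mm/d
ETc = Kc × ET₀ = 0.99 × 4.7360 = 4.6886 mm/d

4.69 mm/d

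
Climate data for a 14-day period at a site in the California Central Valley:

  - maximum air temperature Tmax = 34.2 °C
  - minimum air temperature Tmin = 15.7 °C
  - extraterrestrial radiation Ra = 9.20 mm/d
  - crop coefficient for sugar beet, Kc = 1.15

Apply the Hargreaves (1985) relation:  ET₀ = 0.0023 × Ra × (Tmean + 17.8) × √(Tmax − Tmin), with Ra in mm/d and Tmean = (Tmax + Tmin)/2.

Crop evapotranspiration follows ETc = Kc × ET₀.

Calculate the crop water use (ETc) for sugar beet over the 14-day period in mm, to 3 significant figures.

62.6 mm

Tmean = (34.2 + 15.7)/2 = 24.95 °C
ET₀ = 0.0023 × 9.20 × (24.95 + 17.8) × √18.5 = 0.0023 × 9.20 × 42.75 × 4.3012 = 3.8908 mm/d
ETc = Kc × ET₀ = 1.15 × 3.8908 = 4.4744 mm/d
Over 14 days: 4.4744 × 14 = 62.642 mm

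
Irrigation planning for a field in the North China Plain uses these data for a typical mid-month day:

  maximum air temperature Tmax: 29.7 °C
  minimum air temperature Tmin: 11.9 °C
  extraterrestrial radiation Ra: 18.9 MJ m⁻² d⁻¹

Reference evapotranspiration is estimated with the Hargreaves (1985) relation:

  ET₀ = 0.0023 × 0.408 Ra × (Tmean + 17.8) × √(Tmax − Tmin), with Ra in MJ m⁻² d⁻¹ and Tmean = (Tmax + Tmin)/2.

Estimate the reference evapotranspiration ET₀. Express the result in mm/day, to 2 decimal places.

2.89 mm/day

Tmean = (29.7 + 11.9)/2 = 20.80 °C
0.408 Ra = 0.408 × 18.9 = 7.7112 mm/d equivalent
ET₀ = 0.0023 × 7.7112 × (20.80 + 17.8) × √17.8 = 0.0023 × 7.7112 × 38.60 × 4.2190 = 2.8883 mm/d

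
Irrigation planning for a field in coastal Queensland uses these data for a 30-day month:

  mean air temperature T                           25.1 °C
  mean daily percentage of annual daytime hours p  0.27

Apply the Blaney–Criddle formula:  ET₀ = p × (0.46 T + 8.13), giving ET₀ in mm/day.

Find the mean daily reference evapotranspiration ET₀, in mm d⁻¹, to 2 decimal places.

ET₀ = 0.27 × (0.46 × 25.1 + 8.13) = 0.27 × 19.676 = 5.3125 mm/d

5.31 mm d⁻¹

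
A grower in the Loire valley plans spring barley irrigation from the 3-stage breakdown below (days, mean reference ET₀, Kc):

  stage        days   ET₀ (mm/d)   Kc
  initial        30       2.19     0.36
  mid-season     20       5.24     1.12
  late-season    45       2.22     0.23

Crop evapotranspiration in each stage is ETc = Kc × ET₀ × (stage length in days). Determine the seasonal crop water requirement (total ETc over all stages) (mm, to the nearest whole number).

initial: 0.36 × 2.19 × 30 = 23.65 mm
mid-season: 1.12 × 5.24 × 20 = 117.38 mm
late-season: 0.23 × 2.22 × 45 = 22.98 mm
Seasonal total = 164.01 mm

164 mm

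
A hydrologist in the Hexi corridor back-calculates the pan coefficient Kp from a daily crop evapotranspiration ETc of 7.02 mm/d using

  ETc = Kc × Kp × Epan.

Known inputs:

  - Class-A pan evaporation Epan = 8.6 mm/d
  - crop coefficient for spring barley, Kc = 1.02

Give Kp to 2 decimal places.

ETc = Kc × Kp × Epan  ⇒  Kp = ETc / (Kc × Epan)
Kp = 7.02 / (1.02 × 8.6) = 7.02 / 8.772 = 0.8003

0.80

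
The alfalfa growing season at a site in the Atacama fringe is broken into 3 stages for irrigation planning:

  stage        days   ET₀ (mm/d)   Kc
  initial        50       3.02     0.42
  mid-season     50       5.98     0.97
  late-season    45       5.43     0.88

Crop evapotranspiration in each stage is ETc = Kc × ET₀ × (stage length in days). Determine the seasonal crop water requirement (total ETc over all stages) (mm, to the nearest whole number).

initial: 0.42 × 3.02 × 50 = 63.42 mm
mid-season: 0.97 × 5.98 × 50 = 290.03 mm
late-season: 0.88 × 5.43 × 45 = 215.03 mm
Seasonal total = 568.48 mm

568 mm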